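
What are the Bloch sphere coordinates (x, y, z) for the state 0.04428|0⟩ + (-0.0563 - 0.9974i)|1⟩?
(-0.004986, -0.08833, -0.996)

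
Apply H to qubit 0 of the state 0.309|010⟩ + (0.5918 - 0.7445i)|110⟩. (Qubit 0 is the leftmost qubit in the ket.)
(0.637 - 0.5264i)|010⟩ + (-0.2 + 0.5264i)|110⟩

H on qubit 0 mixes each pair of kets that differ only in qubit 0: amplitudes (a, b) of (|…0…⟩, |…1…⟩) become ((a + b)/√2, (a − b)/√2). Kets absent from the input have amplitude 0.
(|010⟩, |110⟩): (a, b) = (0.309, (0.5918 - 0.7445i)) → ((0.637 - 0.5264i), (-0.2 + 0.5264i))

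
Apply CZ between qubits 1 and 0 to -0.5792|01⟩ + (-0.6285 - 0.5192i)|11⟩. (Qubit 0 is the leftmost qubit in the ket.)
-0.5792|01⟩ + (0.6285 + 0.5192i)|11⟩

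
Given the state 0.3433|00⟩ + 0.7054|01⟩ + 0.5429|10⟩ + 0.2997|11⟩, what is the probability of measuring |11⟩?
0.08982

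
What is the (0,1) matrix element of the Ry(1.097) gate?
-0.5214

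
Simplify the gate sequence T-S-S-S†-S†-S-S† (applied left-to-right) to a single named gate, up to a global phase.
T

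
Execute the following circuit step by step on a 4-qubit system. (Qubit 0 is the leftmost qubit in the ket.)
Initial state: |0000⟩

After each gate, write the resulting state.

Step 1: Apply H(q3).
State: 1/√2|0000⟩ + 1/√2|0001⟩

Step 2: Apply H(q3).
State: |0000⟩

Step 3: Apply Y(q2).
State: i|0010⟩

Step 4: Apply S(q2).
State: -|0010⟩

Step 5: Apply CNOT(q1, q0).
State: -|0010⟩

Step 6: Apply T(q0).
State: -|0010⟩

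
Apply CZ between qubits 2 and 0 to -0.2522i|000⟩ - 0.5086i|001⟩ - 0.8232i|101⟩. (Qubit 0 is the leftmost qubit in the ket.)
-0.2522i|000⟩ - 0.5086i|001⟩ + 0.8232i|101⟩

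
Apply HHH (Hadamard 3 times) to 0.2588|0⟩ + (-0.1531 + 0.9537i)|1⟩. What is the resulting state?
(0.07474 + 0.6744i)|0⟩ + (0.2913 - 0.6744i)|1⟩

H² = I, so H^3 = H: a single Hadamard. With (a, b) = (0.2588, (-0.1531 + 0.9537i)), H gives ((a + b)/√2, (a − b)/√2) = ((0.07474 + 0.6744i), (0.2913 - 0.6744i)).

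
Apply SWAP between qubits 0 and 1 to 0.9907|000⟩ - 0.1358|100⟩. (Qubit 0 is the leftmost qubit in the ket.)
0.9907|000⟩ - 0.1358|010⟩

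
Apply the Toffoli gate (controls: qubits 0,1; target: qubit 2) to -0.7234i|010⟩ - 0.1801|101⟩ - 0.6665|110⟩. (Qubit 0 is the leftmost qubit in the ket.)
-0.7234i|010⟩ - 0.1801|101⟩ - 0.6665|111⟩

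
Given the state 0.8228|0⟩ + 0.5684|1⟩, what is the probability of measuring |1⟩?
0.3231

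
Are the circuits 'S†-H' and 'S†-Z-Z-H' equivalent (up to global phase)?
Yes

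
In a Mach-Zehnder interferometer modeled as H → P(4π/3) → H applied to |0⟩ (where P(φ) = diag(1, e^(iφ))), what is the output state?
(0.25 - 0.433i)|0⟩ + (0.75 + 0.433i)|1⟩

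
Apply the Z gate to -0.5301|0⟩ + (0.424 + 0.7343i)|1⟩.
-0.5301|0⟩ + (-0.424 - 0.7343i)|1⟩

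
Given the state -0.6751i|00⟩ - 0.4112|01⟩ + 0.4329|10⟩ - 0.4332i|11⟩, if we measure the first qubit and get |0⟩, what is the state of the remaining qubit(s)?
-0.854i|0⟩ - 0.5202|1⟩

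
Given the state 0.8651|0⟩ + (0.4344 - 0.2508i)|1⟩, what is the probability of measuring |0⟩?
0.7484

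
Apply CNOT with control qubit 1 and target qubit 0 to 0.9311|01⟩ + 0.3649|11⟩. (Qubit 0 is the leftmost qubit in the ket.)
0.3649|01⟩ + 0.9311|11⟩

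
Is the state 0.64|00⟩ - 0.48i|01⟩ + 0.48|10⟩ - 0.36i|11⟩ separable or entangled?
Separable

Writing the state as a|00⟩ + b|01⟩ + c|10⟩ + d|11⟩, it is a product state iff ad − bc = 0.
Here (a, b, c, d) = (0.64, -0.48i, 0.48, -0.36i): ad − bc = (0.64)(-0.36i) − (-0.48i)(0.48) = 0, so the state is separable.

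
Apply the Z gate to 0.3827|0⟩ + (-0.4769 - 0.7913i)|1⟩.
0.3827|0⟩ + (0.4769 + 0.7913i)|1⟩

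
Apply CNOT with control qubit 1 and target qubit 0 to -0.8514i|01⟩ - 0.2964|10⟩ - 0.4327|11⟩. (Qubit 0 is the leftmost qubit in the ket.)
-0.4327|01⟩ - 0.2964|10⟩ - 0.8514i|11⟩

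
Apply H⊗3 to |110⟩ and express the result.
1/√8|000⟩ + 1/√8|001⟩ - 1/√8|010⟩ - 1/√8|011⟩ - 1/√8|100⟩ - 1/√8|101⟩ + 1/√8|110⟩ + 1/√8|111⟩

H⊗3 gives amp(|y⟩) = (1/2√2) Σ_x (−1)^(x·y) amp(|x⟩), where x·y is the number of positions in which both x and y have a 1.
|000⟩: (1)/(2√2) = 1/√8
|001⟩: (1)/(2√2) = 1/√8
|010⟩: (-1)/(2√2) = -1/√8
|011⟩: (-1)/(2√2) = -1/√8
|100⟩: (-1)/(2√2) = -1/√8
|101⟩: (-1)/(2√2) = -1/√8
|110⟩: (1)/(2√2) = 1/√8
|111⟩: (1)/(2√2) = 1/√8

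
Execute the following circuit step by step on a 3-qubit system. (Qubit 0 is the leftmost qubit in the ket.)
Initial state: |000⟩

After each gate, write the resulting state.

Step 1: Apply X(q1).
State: |010⟩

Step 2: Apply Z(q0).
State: |010⟩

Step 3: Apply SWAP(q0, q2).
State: |010⟩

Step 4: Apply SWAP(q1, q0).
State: |100⟩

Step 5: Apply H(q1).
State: 1/√2|100⟩ + 1/√2|110⟩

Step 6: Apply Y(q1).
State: -(1/√2)i|100⟩ + (1/√2)i|110⟩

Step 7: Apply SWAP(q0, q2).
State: -(1/√2)i|001⟩ + (1/√2)i|011⟩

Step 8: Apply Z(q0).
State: -(1/√2)i|001⟩ + (1/√2)i|011⟩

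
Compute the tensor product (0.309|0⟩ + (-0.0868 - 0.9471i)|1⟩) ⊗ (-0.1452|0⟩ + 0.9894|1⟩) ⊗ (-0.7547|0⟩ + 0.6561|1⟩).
0.03386|000⟩ - 0.02944|001⟩ - 0.2307|010⟩ + 0.2006|011⟩ + (-0.009512 - 0.1038i)|100⟩ + (0.008269 + 0.09023i)|101⟩ + (0.06481 + 0.7072i)|110⟩ + (-0.05635 - 0.6148i)|111⟩

amp(|b₁b₂…⟩) = product of the factor amplitudes for bits b₁, b₂, …; only kets whose every factor amplitude is nonzero survive.
|000⟩: (0.309)(-0.1452)(-0.7547) = 0.03386
|001⟩: (0.309)(-0.1452)(0.6561) = -0.02944
|010⟩: (0.309)(0.9894)(-0.7547) = -0.2307
|011⟩: (0.309)(0.9894)(0.6561) = 0.2006
|100⟩: (-0.0868 - 0.9471i)(-0.1452)(-0.7547) = (-0.009512 - 0.1038i)
|101⟩: (-0.0868 - 0.9471i)(-0.1452)(0.6561) = (0.008269 + 0.09023i)
|110⟩: (-0.0868 - 0.9471i)(0.9894)(-0.7547) = (0.06481 + 0.7072i)
|111⟩: (-0.0868 - 0.9471i)(0.9894)(0.6561) = (-0.05635 - 0.6148i)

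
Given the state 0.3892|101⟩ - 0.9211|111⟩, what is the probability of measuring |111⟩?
0.8484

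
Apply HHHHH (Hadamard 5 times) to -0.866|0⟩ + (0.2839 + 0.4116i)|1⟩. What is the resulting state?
(-0.4116 + 0.291i)|0⟩ + (-0.8131 - 0.291i)|1⟩

H² = I, so H^5 = H: a single Hadamard. With (a, b) = (-0.866, (0.2839 + 0.4116i)), H gives ((a + b)/√2, (a − b)/√2) = ((-0.4116 + 0.291i), (-0.8131 - 0.291i)).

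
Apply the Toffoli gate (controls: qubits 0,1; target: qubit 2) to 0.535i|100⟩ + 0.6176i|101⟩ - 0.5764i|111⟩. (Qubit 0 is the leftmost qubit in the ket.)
0.535i|100⟩ + 0.6176i|101⟩ - 0.5764i|110⟩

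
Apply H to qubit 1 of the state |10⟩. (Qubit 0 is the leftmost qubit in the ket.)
1/√2|10⟩ + 1/√2|11⟩

H on qubit 1 mixes each pair of kets that differ only in qubit 1: amplitudes (a, b) of (|…0…⟩, |…1…⟩) become ((a + b)/√2, (a − b)/√2). Kets absent from the input have amplitude 0.
(|10⟩, |11⟩): (a, b) = (1, 0) → (1/√2, 1/√2)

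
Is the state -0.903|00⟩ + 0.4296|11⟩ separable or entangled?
Entangled

Writing the state as a|00⟩ + b|01⟩ + c|10⟩ + d|11⟩, it is a product state iff ad − bc = 0.
Here (a, b, c, d) = (-0.903, 0, 0, 0.4296): ad − bc = (-0.903)(0.4296) − (0)(0) = -0.3879 ≠ 0, so the state is entangled.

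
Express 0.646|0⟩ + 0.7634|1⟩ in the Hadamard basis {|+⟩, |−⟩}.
0.9966|+⟩ - 0.08301|−⟩

With |ψ⟩ = α|0⟩ + β|1⟩, the Hadamard-basis coefficients are ⟨+|ψ⟩ = (α + β)/√2 and ⟨−|ψ⟩ = (α − β)/√2.
Here α = 0.646, β = 0.7634: (α + β)/√2 = 0.9966, (α − β)/√2 = -0.08301.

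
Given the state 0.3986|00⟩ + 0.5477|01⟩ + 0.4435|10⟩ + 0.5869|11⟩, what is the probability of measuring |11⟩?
0.3445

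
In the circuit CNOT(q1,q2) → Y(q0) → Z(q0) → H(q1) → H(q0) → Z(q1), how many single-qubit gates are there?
5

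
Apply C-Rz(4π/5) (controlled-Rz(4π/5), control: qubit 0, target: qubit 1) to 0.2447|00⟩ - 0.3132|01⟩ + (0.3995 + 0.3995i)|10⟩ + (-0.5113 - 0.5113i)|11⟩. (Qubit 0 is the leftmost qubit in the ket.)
0.2447|00⟩ - 0.3132|01⟩ + (0.5034 - 0.2565i)|10⟩ + (0.3283 - 0.6443i)|11⟩

C-Rz(4π/5) leaves the control-|0⟩ kets |00⟩, |01⟩ unchanged and applies Rz(4π/5) to qubit 1 on the control-|1⟩ pair (|10⟩, |11⟩).
Rz(4π/5) = [[e^(−iθ/2), 0], [0, e^(iθ/2)]] with e^(±iθ/2) = cos(θ/2) ± i·sin(θ/2); θ = 4π/5, cos(θ/2) ≈ 0.309017, sin(θ/2) ≈ 0.951057.
With a = amp(|10⟩) = (0.3995 + 0.3995i) and b = amp(|11⟩) = (-0.5113 - 0.5113i):
new amp(|10⟩) = (0.309017 - 0.951057i)·a = (0.5034 - 0.2565i)
new amp(|11⟩) = (0.309017 + 0.951057i)·b = (0.3283 - 0.6443i)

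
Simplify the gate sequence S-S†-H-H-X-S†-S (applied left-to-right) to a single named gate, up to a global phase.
X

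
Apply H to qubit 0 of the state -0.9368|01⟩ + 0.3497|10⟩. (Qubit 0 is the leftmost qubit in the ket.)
0.2473|00⟩ - 0.6624|01⟩ - 0.2473|10⟩ - 0.6624|11⟩

H on qubit 0 mixes each pair of kets that differ only in qubit 0: amplitudes (a, b) of (|…0…⟩, |…1…⟩) become ((a + b)/√2, (a − b)/√2). Kets absent from the input have amplitude 0.
(|00⟩, |10⟩): (a, b) = (0, 0.3497) → (0.2473, -0.2473)
(|01⟩, |11⟩): (a, b) = (-0.9368, 0) → (-0.6624, -0.6624)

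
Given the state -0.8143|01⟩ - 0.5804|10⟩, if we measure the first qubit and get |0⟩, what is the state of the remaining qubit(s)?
-|1⟩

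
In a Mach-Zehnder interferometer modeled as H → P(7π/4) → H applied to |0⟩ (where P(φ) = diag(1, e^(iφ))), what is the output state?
(0.8536 - (1/√8)i)|0⟩ + (0.1464 + (1/√8)i)|1⟩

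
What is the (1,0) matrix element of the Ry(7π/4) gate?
0.3827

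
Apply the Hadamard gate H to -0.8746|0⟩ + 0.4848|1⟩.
-0.2756|0⟩ - 0.9612|1⟩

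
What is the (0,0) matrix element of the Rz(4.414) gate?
(-0.5941 - 0.8044i)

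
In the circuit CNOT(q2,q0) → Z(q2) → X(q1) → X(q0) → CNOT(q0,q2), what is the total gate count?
5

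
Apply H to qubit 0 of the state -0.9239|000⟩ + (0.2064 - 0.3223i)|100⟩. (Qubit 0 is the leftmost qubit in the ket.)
(-0.5073 - 0.2279i)|000⟩ + (-0.7992 + 0.2279i)|100⟩

H on qubit 0 mixes each pair of kets that differ only in qubit 0: amplitudes (a, b) of (|…0…⟩, |…1…⟩) become ((a + b)/√2, (a − b)/√2). Kets absent from the input have amplitude 0.
(|000⟩, |100⟩): (a, b) = (-0.9239, (0.2064 - 0.3223i)) → ((-0.5073 - 0.2279i), (-0.7992 + 0.2279i))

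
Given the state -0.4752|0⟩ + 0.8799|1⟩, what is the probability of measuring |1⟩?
0.7742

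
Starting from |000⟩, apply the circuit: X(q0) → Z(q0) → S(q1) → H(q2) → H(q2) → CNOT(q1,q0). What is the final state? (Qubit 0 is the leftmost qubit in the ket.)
-|100⟩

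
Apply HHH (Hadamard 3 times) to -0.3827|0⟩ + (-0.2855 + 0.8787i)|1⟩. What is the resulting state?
(-0.4725 + 0.6213i)|0⟩ + (-0.06873 - 0.6213i)|1⟩

H² = I, so H^3 = H: a single Hadamard. With (a, b) = (-0.3827, (-0.2855 + 0.8787i)), H gives ((a + b)/√2, (a − b)/√2) = ((-0.4725 + 0.6213i), (-0.06873 - 0.6213i)).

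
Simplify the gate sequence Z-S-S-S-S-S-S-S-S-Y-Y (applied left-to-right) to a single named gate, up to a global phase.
Z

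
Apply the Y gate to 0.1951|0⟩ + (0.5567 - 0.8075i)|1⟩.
(-0.8075 - 0.5567i)|0⟩ + 0.1951i|1⟩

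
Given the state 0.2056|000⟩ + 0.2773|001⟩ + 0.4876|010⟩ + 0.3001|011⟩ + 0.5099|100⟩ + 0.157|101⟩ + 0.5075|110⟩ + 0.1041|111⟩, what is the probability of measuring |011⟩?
0.09006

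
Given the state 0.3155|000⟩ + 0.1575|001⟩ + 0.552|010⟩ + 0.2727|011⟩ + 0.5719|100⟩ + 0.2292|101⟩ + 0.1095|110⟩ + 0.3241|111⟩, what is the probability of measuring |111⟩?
0.105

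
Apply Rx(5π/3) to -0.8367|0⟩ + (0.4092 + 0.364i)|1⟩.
(0.9066 - 0.2046i)|0⟩ + (-0.3544 + 0.1031i)|1⟩

Rx(5π/3) = [[cos(θ/2), −i·sin(θ/2)], [−i·sin(θ/2), cos(θ/2)]]; θ = 5π/3, cos(θ/2) ≈ -0.866025, sin(θ/2) ≈ 0.5.
With a = amp(|0⟩) = -0.8367 and b = amp(|1⟩) = (0.4092 + 0.364i):
new amp(|0⟩) = (-0.866025)·a + (-0.5i)·b = (0.9066 - 0.2046i)
new amp(|1⟩) = (-0.5i)·a + (-0.866025)·b = (-0.3544 + 0.1031i)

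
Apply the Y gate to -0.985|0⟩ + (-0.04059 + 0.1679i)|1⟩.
(0.1679 + 0.04059i)|0⟩ - 0.985i|1⟩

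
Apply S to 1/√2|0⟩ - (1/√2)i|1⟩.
1/√2|0⟩ + 1/√2|1⟩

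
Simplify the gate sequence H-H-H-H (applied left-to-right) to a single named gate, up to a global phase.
I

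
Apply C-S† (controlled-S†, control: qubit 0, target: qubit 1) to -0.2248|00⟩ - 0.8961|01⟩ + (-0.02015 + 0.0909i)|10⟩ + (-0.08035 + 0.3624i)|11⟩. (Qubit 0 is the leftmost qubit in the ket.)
-0.2248|00⟩ - 0.8961|01⟩ + (-0.02015 + 0.0909i)|10⟩ + (0.3624 + 0.08035i)|11⟩

C-S† leaves the control-|0⟩ kets |00⟩, |01⟩ unchanged and applies S† to qubit 1 on the control-|1⟩ pair (|10⟩, |11⟩).
S† = [[1, 0], [0, -i]].
With a = amp(|10⟩) = (-0.02015 + 0.0909i) and b = amp(|11⟩) = (-0.08035 + 0.3624i):
new amp(|10⟩) = (1)·a = (-0.02015 + 0.0909i)
new amp(|11⟩) = (-i)·b = (0.3624 + 0.08035i)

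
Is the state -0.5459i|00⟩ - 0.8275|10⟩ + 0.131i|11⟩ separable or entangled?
Entangled

Writing the state as a|00⟩ + b|01⟩ + c|10⟩ + d|11⟩, it is a product state iff ad − bc = 0.
Here (a, b, c, d) = (-0.5459i, 0, -0.8275, 0.131i): ad − bc = (-0.5459i)(0.131i) − (0)(-0.8275) = 0.07151 ≠ 0, so the state is entangled.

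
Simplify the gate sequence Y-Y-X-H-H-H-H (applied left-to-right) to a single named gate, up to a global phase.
X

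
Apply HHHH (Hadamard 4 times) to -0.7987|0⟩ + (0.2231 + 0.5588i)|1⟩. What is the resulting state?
-0.7987|0⟩ + (0.2231 + 0.5588i)|1⟩

H² = I, so an even number of Hadamards cancels: H^4 = I and the state is unchanged.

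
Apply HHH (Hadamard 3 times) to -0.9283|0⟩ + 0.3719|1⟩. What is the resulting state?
-0.3934|0⟩ - 0.9194|1⟩

H² = I, so H^3 = H: a single Hadamard. With (a, b) = (-0.9283, 0.3719), H gives ((a + b)/√2, (a − b)/√2) = (-0.3934, -0.9194).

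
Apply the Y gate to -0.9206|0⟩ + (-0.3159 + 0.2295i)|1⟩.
(0.2295 + 0.3159i)|0⟩ - 0.9206i|1⟩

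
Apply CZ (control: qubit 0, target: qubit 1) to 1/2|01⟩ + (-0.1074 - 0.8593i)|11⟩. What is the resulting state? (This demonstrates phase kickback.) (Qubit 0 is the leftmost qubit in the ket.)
1/2|01⟩ + (0.1074 + 0.8593i)|11⟩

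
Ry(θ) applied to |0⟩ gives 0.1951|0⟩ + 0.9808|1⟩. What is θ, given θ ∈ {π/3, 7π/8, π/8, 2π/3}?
7π/8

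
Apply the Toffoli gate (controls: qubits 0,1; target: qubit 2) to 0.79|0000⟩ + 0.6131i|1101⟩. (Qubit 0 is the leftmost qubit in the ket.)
0.79|0000⟩ + 0.6131i|1111⟩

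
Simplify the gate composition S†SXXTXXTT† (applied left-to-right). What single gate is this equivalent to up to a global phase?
T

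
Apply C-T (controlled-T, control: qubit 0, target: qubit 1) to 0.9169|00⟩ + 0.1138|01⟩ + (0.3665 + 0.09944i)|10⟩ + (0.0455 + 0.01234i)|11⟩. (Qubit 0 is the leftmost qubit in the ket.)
0.9169|00⟩ + 0.1138|01⟩ + (0.3665 + 0.09944i)|10⟩ + (0.02345 + 0.0409i)|11⟩

C-T leaves the control-|0⟩ kets |00⟩, |01⟩ unchanged and applies T to qubit 1 on the control-|1⟩ pair (|10⟩, |11⟩).
T = [[1, 0], [0, (1/√2 + (1/√2)i)]].
With a = amp(|10⟩) = (0.3665 + 0.09944i) and b = amp(|11⟩) = (0.0455 + 0.01234i):
new amp(|10⟩) = (1)·a = (0.3665 + 0.09944i)
new amp(|11⟩) = (1/√2 + (1/√2)i)·b = (0.02345 + 0.0409i)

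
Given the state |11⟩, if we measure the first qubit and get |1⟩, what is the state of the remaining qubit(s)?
|1⟩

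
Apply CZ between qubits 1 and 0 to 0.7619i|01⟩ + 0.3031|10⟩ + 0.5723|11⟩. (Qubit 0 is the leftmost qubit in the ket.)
0.7619i|01⟩ + 0.3031|10⟩ - 0.5723|11⟩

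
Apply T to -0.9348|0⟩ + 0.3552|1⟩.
-0.9348|0⟩ + (0.2512 + 0.2512i)|1⟩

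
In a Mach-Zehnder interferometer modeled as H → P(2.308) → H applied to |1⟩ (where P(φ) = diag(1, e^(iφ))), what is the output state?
(0.8361 - 0.3702i)|0⟩ + (0.1639 + 0.3702i)|1⟩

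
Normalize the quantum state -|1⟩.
-|1⟩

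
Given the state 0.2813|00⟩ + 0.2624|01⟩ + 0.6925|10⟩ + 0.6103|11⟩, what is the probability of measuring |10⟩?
0.4796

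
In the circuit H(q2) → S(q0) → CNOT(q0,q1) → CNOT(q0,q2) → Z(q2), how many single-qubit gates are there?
3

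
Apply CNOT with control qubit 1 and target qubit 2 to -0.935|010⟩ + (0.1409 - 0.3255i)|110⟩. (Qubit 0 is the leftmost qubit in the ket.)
-0.935|011⟩ + (0.1409 - 0.3255i)|111⟩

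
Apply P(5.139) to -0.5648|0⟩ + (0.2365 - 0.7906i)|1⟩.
-0.5648|0⟩ + (-0.6219 - 0.5424i)|1⟩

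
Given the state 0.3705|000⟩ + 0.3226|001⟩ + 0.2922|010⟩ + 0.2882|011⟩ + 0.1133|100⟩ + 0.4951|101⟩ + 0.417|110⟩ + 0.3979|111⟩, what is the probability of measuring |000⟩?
0.1373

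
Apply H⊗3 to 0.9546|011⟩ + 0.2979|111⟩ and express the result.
0.4428|000⟩ - 0.4428|001⟩ - 0.4428|010⟩ + 0.4428|011⟩ + 0.2322|100⟩ - 0.2322|101⟩ - 0.2322|110⟩ + 0.2322|111⟩

H⊗3 gives amp(|y⟩) = (1/2√2) Σ_x (−1)^(x·y) amp(|x⟩), where x·y is the number of positions in which both x and y have a 1.
|000⟩: (0.9546 + 0.2979)/(2√2) = 0.4428
|001⟩: (-0.9546 - 0.2979)/(2√2) = -0.4428
|010⟩: (-0.9546 - 0.2979)/(2√2) = -0.4428
|011⟩: (0.9546 + 0.2979)/(2√2) = 0.4428
|100⟩: (0.9546 - 0.2979)/(2√2) = 0.2322
|101⟩: (-0.9546 + 0.2979)/(2√2) = -0.2322
|110⟩: (-0.9546 + 0.2979)/(2√2) = -0.2322
|111⟩: (0.9546 - 0.2979)/(2√2) = 0.2322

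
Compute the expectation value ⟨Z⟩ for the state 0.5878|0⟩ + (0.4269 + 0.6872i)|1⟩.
-0.309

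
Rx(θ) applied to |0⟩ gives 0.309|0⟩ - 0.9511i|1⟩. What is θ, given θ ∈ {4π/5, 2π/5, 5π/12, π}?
4π/5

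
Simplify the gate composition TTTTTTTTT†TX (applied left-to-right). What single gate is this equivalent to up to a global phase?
X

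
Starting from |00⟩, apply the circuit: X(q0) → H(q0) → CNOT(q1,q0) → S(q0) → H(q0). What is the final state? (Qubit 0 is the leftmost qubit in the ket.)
(1/2 - (1/2)i)|00⟩ + (1/2 + (1/2)i)|10⟩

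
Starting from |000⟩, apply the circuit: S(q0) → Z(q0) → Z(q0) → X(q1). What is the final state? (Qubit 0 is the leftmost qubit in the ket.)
|010⟩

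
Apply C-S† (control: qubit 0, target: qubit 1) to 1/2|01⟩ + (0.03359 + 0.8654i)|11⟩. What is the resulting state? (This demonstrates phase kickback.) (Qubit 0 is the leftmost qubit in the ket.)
1/2|01⟩ + (0.8654 - 0.03359i)|11⟩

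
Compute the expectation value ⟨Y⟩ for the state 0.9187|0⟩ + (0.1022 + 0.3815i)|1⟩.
0.701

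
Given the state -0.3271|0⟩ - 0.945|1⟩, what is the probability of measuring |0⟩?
0.107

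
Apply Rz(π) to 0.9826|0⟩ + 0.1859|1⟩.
-0.9826i|0⟩ + 0.1859i|1⟩

Rz(π) = [[e^(−iθ/2), 0], [0, e^(iθ/2)]] with e^(±iθ/2) = cos(θ/2) ± i·sin(θ/2); θ = π, cos(θ/2) ≈ 0, sin(θ/2) ≈ 1.
With a = amp(|0⟩) = 0.9826 and b = amp(|1⟩) = 0.1859:
new amp(|0⟩) = (-i)·a = -0.9826i
new amp(|1⟩) = (i)·b = 0.1859i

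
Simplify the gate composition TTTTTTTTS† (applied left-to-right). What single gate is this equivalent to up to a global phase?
S†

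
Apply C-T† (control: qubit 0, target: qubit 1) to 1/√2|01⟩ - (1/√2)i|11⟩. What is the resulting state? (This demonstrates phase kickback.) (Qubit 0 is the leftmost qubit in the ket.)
1/√2|01⟩ + (-1/2 - (1/2)i)|11⟩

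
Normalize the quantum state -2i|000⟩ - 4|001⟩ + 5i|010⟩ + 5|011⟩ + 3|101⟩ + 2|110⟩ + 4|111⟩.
-0.201i|000⟩ - 0.402|001⟩ + 0.5025i|010⟩ + 0.5025|011⟩ + 0.3015|101⟩ + 0.201|110⟩ + 0.402|111⟩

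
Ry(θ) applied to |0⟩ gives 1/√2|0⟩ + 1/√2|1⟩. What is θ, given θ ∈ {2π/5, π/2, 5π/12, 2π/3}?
π/2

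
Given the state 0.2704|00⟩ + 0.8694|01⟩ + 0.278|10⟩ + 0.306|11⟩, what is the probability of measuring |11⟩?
0.09364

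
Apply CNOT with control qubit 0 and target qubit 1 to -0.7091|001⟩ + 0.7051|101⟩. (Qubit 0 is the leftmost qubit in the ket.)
-0.7091|001⟩ + 0.7051|111⟩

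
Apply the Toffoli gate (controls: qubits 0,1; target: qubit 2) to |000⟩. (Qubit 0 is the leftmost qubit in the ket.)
|000⟩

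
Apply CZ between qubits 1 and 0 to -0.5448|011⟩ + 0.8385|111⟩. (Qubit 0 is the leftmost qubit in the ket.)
-0.5448|011⟩ - 0.8385|111⟩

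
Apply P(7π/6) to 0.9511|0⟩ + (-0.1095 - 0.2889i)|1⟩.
0.9511|0⟩ + (-0.04962 + 0.3049i)|1⟩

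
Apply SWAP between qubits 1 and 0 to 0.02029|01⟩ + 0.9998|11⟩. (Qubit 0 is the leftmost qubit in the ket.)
0.02029|10⟩ + 0.9998|11⟩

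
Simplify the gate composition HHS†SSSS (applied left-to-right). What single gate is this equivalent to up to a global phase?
S†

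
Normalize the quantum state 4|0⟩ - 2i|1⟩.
0.8944|0⟩ - (1/√5)i|1⟩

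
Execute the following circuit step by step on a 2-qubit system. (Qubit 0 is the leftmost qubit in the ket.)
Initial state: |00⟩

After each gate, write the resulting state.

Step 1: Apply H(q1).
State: 1/√2|00⟩ + 1/√2|01⟩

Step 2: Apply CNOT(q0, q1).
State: 1/√2|00⟩ + 1/√2|01⟩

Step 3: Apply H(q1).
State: |00⟩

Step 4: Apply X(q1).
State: |01⟩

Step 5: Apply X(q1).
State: |00⟩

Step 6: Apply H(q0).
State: 1/√2|00⟩ + 1/√2|10⟩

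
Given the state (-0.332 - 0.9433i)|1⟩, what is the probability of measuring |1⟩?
1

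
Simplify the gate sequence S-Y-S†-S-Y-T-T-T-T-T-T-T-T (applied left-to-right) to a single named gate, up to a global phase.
S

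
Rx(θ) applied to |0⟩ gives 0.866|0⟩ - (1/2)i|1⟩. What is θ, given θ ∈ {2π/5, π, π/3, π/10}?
π/3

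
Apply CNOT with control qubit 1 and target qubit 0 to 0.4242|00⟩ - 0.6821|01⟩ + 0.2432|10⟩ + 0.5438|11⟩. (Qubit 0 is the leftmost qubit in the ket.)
0.4242|00⟩ + 0.5438|01⟩ + 0.2432|10⟩ - 0.6821|11⟩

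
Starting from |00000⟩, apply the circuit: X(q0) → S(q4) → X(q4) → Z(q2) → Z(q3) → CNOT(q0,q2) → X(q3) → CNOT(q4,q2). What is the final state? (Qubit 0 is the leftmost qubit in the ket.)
|10011⟩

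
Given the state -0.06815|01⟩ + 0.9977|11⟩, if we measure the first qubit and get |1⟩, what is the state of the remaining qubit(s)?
|1⟩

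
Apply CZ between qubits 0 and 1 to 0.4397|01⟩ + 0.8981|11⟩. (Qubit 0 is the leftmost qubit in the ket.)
0.4397|01⟩ - 0.8981|11⟩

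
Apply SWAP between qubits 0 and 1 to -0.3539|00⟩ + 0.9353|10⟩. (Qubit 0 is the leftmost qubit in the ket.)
-0.3539|00⟩ + 0.9353|01⟩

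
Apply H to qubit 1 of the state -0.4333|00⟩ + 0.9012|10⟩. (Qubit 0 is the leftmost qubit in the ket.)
-0.3064|00⟩ - 0.3064|01⟩ + 0.6372|10⟩ + 0.6372|11⟩

H on qubit 1 mixes each pair of kets that differ only in qubit 1: amplitudes (a, b) of (|…0…⟩, |…1…⟩) become ((a + b)/√2, (a − b)/√2). Kets absent from the input have amplitude 0.
(|00⟩, |01⟩): (a, b) = (-0.4333, 0) → (-0.3064, -0.3064)
(|10⟩, |11⟩): (a, b) = (0.9012, 0) → (0.6372, 0.6372)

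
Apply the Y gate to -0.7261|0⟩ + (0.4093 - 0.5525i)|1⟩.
(-0.5525 - 0.4093i)|0⟩ - 0.7261i|1⟩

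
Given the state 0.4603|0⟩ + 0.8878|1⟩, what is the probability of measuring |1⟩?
0.7882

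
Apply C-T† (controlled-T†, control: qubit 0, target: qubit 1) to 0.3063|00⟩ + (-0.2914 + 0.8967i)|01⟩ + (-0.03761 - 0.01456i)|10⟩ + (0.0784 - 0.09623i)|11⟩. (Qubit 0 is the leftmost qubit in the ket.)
0.3063|00⟩ + (-0.2914 + 0.8967i)|01⟩ + (-0.03761 - 0.01456i)|10⟩ + (-0.01261 - 0.1235i)|11⟩

C-T† leaves the control-|0⟩ kets |00⟩, |01⟩ unchanged and applies T† to qubit 1 on the control-|1⟩ pair (|10⟩, |11⟩).
T† = [[1, 0], [0, (1/√2 - (1/√2)i)]].
With a = amp(|10⟩) = (-0.03761 - 0.01456i) and b = amp(|11⟩) = (0.0784 - 0.09623i):
new amp(|10⟩) = (1)·a = (-0.03761 - 0.01456i)
new amp(|11⟩) = (1/√2 - (1/√2)i)·b = (-0.01261 - 0.1235i)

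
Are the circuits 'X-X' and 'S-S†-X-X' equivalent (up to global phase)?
Yes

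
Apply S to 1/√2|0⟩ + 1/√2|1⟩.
1/√2|0⟩ + (1/√2)i|1⟩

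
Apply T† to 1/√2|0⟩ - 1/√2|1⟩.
1/√2|0⟩ + (-1/2 + (1/2)i)|1⟩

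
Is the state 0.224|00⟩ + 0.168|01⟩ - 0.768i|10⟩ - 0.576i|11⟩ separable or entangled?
Separable

Writing the state as a|00⟩ + b|01⟩ + c|10⟩ + d|11⟩, it is a product state iff ad − bc = 0.
Here (a, b, c, d) = (0.224, 0.168, -0.768i, -0.576i): ad − bc = (0.224)(-0.576i) − (0.168)(-0.768i) = 0, so the state is separable.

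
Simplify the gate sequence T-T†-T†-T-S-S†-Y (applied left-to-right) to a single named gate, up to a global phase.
Y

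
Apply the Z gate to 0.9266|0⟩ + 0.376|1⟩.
0.9266|0⟩ - 0.376|1⟩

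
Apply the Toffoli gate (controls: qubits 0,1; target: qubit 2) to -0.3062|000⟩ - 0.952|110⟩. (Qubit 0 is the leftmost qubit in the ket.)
-0.3062|000⟩ - 0.952|111⟩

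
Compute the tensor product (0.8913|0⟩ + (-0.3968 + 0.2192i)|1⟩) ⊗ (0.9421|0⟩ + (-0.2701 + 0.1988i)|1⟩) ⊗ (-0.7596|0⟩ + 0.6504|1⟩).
-0.6378|000⟩ + 0.5461|001⟩ + (0.1829 - 0.1346i)|010⟩ + (-0.1566 + 0.1152i)|011⟩ + (0.284 - 0.1569i)|100⟩ + (-0.2431 + 0.1343i)|101⟩ + (-0.04831 + 0.1049i)|110⟩ + (0.04136 - 0.08981i)|111⟩

amp(|b₁b₂…⟩) = product of the factor amplitudes for bits b₁, b₂, …; only kets whose every factor amplitude is nonzero survive.
|000⟩: (0.8913)(0.9421)(-0.7596) = -0.6378
|001⟩: (0.8913)(0.9421)(0.6504) = 0.5461
|010⟩: (0.8913)(-0.2701 + 0.1988i)(-0.7596) = (0.1829 - 0.1346i)
|011⟩: (0.8913)(-0.2701 + 0.1988i)(0.6504) = (-0.1566 + 0.1152i)
|100⟩: (-0.3968 + 0.2192i)(0.9421)(-0.7596) = (0.284 - 0.1569i)
|101⟩: (-0.3968 + 0.2192i)(0.9421)(0.6504) = (-0.2431 + 0.1343i)
|110⟩: (-0.3968 + 0.2192i)(-0.2701 + 0.1988i)(-0.7596) = (-0.04831 + 0.1049i)
|111⟩: (-0.3968 + 0.2192i)(-0.2701 + 0.1988i)(0.6504) = (0.04136 - 0.08981i)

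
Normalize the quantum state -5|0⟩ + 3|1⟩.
-0.8575|0⟩ + 0.5145|1⟩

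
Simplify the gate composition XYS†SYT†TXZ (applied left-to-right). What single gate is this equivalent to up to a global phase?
Z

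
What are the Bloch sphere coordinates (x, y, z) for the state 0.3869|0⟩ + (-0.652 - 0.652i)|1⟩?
(-0.5045, -0.5045, -0.7005)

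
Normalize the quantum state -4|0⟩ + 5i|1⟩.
-0.6247|0⟩ + 0.7809i|1⟩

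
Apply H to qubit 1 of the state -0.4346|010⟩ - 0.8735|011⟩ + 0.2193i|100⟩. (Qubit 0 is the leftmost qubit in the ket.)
-0.3073|000⟩ - 0.6177|001⟩ + 0.3073|010⟩ + 0.6177|011⟩ + 0.1551i|100⟩ + 0.1551i|110⟩

H on qubit 1 mixes each pair of kets that differ only in qubit 1: amplitudes (a, b) of (|…0…⟩, |…1…⟩) become ((a + b)/√2, (a − b)/√2). Kets absent from the input have amplitude 0.
(|000⟩, |010⟩): (a, b) = (0, -0.4346) → (-0.3073, 0.3073)
(|001⟩, |011⟩): (a, b) = (0, -0.8735) → (-0.6177, 0.6177)
(|100⟩, |110⟩): (a, b) = (0.2193i, 0) → (0.1551i, 0.1551i)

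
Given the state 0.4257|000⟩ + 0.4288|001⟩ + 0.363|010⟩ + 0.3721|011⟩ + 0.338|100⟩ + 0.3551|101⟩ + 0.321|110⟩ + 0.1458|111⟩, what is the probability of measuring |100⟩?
0.1142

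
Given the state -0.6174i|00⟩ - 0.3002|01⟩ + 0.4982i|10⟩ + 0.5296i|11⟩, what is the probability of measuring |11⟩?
0.2805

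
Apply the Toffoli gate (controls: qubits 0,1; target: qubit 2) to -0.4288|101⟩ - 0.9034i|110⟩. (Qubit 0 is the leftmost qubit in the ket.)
-0.4288|101⟩ - 0.9034i|111⟩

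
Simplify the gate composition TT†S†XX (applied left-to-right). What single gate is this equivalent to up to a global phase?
S†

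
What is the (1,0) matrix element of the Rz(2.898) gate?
0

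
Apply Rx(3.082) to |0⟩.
0.02979|0⟩ - 0.9996i|1⟩

Rx(3.082) = [[cos(θ/2), −i·sin(θ/2)], [−i·sin(θ/2), cos(θ/2)]]; θ = 3.082, cos(θ/2) ≈ 0.0297919, sin(θ/2) ≈ 0.999556.
With a = amp(|0⟩) = 1 and b = amp(|1⟩) = 0:
new amp(|0⟩) = (0.0297919)·a + (-0.999556i)·b = 0.02979
new amp(|1⟩) = (-0.999556i)·a + (0.0297919)·b = -0.9996i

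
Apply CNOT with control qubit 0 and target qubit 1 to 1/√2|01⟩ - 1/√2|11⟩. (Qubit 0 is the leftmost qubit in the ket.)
1/√2|01⟩ - 1/√2|10⟩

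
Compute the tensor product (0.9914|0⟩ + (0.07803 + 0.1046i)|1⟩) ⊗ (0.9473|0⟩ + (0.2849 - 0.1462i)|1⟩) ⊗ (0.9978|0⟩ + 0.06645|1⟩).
0.9371|000⟩ + 0.06241|001⟩ + (0.2818 - 0.1446i)|010⟩ + (0.01877 - 0.009631i)|011⟩ + (0.07376 + 0.09887i)|100⟩ + (0.004912 + 0.006584i)|101⟩ + (0.03744 + 0.01835i)|110⟩ + (0.002493 + 0.001222i)|111⟩

amp(|b₁b₂…⟩) = product of the factor amplitudes for bits b₁, b₂, …; only kets whose every factor amplitude is nonzero survive.
|000⟩: (0.9914)(0.9473)(0.9978) = 0.9371
|001⟩: (0.9914)(0.9473)(0.06645) = 0.06241
|010⟩: (0.9914)(0.2849 - 0.1462i)(0.9978) = (0.2818 - 0.1446i)
|011⟩: (0.9914)(0.2849 - 0.1462i)(0.06645) = (0.01877 - 0.009631i)
|100⟩: (0.07803 + 0.1046i)(0.9473)(0.9978) = (0.07376 + 0.09887i)
|101⟩: (0.07803 + 0.1046i)(0.9473)(0.06645) = (0.004912 + 0.006584i)
|110⟩: (0.07803 + 0.1046i)(0.2849 - 0.1462i)(0.9978) = (0.03744 + 0.01835i)
|111⟩: (0.07803 + 0.1046i)(0.2849 - 0.1462i)(0.06645) = (0.002493 + 0.001222i)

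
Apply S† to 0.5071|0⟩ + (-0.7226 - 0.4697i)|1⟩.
0.5071|0⟩ + (-0.4697 + 0.7226i)|1⟩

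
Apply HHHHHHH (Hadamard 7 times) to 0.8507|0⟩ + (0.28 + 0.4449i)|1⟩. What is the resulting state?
(0.7995 + 0.3146i)|0⟩ + (0.4035 - 0.3146i)|1⟩

H² = I, so H^7 = H: a single Hadamard. With (a, b) = (0.8507, (0.28 + 0.4449i)), H gives ((a + b)/√2, (a − b)/√2) = ((0.7995 + 0.3146i), (0.4035 - 0.3146i)).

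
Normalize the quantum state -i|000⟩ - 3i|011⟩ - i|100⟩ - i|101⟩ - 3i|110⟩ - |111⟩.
-0.2132i|000⟩ - 0.6396i|011⟩ - 0.2132i|100⟩ - 0.2132i|101⟩ - 0.6396i|110⟩ - 0.2132|111⟩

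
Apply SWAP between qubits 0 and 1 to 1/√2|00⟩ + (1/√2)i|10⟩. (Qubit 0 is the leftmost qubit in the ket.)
1/√2|00⟩ + (1/√2)i|01⟩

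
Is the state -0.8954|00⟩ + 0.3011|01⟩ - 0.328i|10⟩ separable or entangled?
Entangled

Writing the state as a|00⟩ + b|01⟩ + c|10⟩ + d|11⟩, it is a product state iff ad − bc = 0.
Here (a, b, c, d) = (-0.8954, 0.3011, -0.328i, 0): ad − bc = (-0.8954)(0) − (0.3011)(-0.328i) = 0.09876i ≠ 0, so the state is entangled.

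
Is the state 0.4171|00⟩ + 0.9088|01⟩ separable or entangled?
Separable

Writing the state as a|00⟩ + b|01⟩ + c|10⟩ + d|11⟩, it is a product state iff ad − bc = 0.
Here (a, b, c, d) = (0.4171, 0.9088, 0, 0): ad − bc = (0.4171)(0) − (0.9088)(0) = 0, so the state is separable.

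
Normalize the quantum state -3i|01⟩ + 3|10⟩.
-(1/√2)i|01⟩ + 1/√2|10⟩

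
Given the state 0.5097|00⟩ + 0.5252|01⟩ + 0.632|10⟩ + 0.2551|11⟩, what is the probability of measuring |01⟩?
0.2758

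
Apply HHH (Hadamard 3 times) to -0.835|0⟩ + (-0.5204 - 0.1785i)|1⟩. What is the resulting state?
(-0.9584 - 0.1262i)|0⟩ + (-0.2225 + 0.1262i)|1⟩

H² = I, so H^3 = H: a single Hadamard. With (a, b) = (-0.835, (-0.5204 - 0.1785i)), H gives ((a + b)/√2, (a − b)/√2) = ((-0.9584 - 0.1262i), (-0.2225 + 0.1262i)).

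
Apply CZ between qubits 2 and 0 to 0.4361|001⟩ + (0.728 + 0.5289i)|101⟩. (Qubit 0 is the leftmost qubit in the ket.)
0.4361|001⟩ + (-0.728 - 0.5289i)|101⟩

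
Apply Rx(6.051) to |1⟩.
-0.1158i|0⟩ - 0.9933|1⟩

Rx(6.051) = [[cos(θ/2), −i·sin(θ/2)], [−i·sin(θ/2), cos(θ/2)]]; θ = 6.051, cos(θ/2) ≈ -0.993269, sin(θ/2) ≈ 0.115832.
With a = amp(|0⟩) = 0 and b = amp(|1⟩) = 1:
new amp(|0⟩) = (-0.993269)·a + (-0.115832i)·b = -0.1158i
new amp(|1⟩) = (-0.115832i)·a + (-0.993269)·b = -0.9933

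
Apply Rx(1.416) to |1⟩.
-0.6503i|0⟩ + 0.7597|1⟩

Rx(1.416) = [[cos(θ/2), −i·sin(θ/2)], [−i·sin(θ/2), cos(θ/2)]]; θ = 1.416, cos(θ/2) ≈ 0.759664, sin(θ/2) ≈ 0.650316.
With a = amp(|0⟩) = 0 and b = amp(|1⟩) = 1:
new amp(|0⟩) = (0.759664)·a + (-0.650316i)·b = -0.6503i
new amp(|1⟩) = (-0.650316i)·a + (0.759664)·b = 0.7597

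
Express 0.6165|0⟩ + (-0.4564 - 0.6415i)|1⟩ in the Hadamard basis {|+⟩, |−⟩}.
(0.1132 - 0.4536i)|+⟩ + (0.7587 + 0.4536i)|−⟩

With |ψ⟩ = α|0⟩ + β|1⟩, the Hadamard-basis coefficients are ⟨+|ψ⟩ = (α + β)/√2 and ⟨−|ψ⟩ = (α − β)/√2.
Here α = 0.6165, β = (-0.4564 - 0.6415i): (α + β)/√2 = (0.1132 - 0.4536i), (α − β)/√2 = (0.7587 + 0.4536i).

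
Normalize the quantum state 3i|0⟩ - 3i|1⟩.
(1/√2)i|0⟩ - (1/√2)i|1⟩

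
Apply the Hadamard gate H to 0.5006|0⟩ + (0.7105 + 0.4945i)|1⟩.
(0.8564 + 0.3497i)|0⟩ + (-0.1484 - 0.3497i)|1⟩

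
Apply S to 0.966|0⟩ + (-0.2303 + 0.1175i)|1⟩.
0.966|0⟩ + (-0.1175 - 0.2303i)|1⟩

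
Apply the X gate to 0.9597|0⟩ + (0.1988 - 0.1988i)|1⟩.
(0.1988 - 0.1988i)|0⟩ + 0.9597|1⟩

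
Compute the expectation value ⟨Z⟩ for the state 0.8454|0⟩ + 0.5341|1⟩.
0.4294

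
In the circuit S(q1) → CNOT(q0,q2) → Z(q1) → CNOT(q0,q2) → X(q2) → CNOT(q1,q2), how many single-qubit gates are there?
3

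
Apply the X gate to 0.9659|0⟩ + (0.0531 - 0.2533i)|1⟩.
(0.0531 - 0.2533i)|0⟩ + 0.9659|1⟩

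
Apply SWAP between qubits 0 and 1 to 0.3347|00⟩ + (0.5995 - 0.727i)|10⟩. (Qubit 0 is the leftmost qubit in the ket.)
0.3347|00⟩ + (0.5995 - 0.727i)|01⟩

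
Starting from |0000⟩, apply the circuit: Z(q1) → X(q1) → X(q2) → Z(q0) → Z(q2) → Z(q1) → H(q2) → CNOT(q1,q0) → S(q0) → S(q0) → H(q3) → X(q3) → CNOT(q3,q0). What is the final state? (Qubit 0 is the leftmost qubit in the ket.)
-1/2|0101⟩ + 1/2|0111⟩ - 1/2|1100⟩ + 1/2|1110⟩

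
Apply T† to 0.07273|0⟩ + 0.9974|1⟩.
0.07273|0⟩ + (0.7053 - 0.7053i)|1⟩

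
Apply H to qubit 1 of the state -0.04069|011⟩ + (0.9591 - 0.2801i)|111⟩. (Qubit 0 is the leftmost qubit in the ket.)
-0.02877|001⟩ + 0.02877|011⟩ + (0.6782 - 0.1981i)|101⟩ + (-0.6782 + 0.1981i)|111⟩

H on qubit 1 mixes each pair of kets that differ only in qubit 1: amplitudes (a, b) of (|…0…⟩, |…1…⟩) become ((a + b)/√2, (a − b)/√2). Kets absent from the input have amplitude 0.
(|001⟩, |011⟩): (a, b) = (0, -0.04069) → (-0.02877, 0.02877)
(|101⟩, |111⟩): (a, b) = (0, (0.9591 - 0.2801i)) → ((0.6782 - 0.1981i), (-0.6782 + 0.1981i))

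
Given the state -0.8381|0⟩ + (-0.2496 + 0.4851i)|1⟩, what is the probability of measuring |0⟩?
0.7024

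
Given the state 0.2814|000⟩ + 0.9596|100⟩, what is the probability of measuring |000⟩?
0.07919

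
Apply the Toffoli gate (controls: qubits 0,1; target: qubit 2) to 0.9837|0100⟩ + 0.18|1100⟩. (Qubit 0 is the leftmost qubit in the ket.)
0.9837|0100⟩ + 0.18|1110⟩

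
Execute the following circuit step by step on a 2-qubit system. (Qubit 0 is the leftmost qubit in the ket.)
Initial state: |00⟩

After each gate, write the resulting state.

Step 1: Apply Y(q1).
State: i|01⟩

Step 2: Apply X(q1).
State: i|00⟩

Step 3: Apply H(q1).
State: (1/√2)i|00⟩ + (1/√2)i|01⟩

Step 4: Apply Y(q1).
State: 1/√2|00⟩ - 1/√2|01⟩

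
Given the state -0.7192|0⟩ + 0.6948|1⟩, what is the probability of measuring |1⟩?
0.4827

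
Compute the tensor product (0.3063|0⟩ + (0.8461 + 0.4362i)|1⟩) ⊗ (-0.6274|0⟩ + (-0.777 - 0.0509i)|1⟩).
-0.1922|00⟩ + (-0.238 - 0.01559i)|01⟩ + (-0.5308 - 0.2737i)|10⟩ + (-0.6352 - 0.382i)|11⟩

amp(|b₁b₂…⟩) = product of the factor amplitudes for bits b₁, b₂, …; only kets whose every factor amplitude is nonzero survive.
|00⟩: (0.3063)(-0.6274) = -0.1922
|01⟩: (0.3063)(-0.777 - 0.0509i) = (-0.238 - 0.01559i)
|10⟩: (0.8461 + 0.4362i)(-0.6274) = (-0.5308 - 0.2737i)
|11⟩: (0.8461 + 0.4362i)(-0.777 - 0.0509i) = (-0.6352 - 0.382i)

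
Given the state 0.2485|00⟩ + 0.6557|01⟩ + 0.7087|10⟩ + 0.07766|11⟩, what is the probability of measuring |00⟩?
0.06175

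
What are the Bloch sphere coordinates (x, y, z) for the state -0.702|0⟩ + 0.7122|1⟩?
(-0.9999, 0, -0.01442)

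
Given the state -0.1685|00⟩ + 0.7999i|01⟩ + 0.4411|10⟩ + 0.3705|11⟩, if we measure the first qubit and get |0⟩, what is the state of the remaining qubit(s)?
-0.2061|0⟩ + 0.9785i|1⟩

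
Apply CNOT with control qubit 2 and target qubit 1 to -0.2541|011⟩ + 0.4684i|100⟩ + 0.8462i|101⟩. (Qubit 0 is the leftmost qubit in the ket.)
-0.2541|001⟩ + 0.4684i|100⟩ + 0.8462i|111⟩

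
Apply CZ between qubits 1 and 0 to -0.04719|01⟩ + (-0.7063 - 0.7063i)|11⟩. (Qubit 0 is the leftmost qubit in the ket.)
-0.04719|01⟩ + (0.7063 + 0.7063i)|11⟩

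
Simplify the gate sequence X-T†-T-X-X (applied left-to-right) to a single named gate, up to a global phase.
X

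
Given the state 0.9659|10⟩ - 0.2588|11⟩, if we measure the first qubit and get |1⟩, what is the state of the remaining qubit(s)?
0.9659|0⟩ - 0.2588|1⟩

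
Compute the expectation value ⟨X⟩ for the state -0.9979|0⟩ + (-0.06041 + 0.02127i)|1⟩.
0.1206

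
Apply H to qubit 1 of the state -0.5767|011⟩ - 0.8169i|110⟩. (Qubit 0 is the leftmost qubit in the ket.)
-0.4078|001⟩ + 0.4078|011⟩ - 0.5776i|100⟩ + 0.5776i|110⟩

H on qubit 1 mixes each pair of kets that differ only in qubit 1: amplitudes (a, b) of (|…0…⟩, |…1…⟩) become ((a + b)/√2, (a − b)/√2). Kets absent from the input have amplitude 0.
(|001⟩, |011⟩): (a, b) = (0, -0.5767) → (-0.4078, 0.4078)
(|100⟩, |110⟩): (a, b) = (0, -0.8169i) → (-0.5776i, 0.5776i)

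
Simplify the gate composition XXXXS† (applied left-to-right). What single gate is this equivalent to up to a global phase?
S†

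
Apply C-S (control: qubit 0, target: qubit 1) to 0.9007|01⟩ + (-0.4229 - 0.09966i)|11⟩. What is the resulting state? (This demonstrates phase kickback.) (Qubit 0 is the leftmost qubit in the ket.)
0.9007|01⟩ + (0.09966 - 0.4229i)|11⟩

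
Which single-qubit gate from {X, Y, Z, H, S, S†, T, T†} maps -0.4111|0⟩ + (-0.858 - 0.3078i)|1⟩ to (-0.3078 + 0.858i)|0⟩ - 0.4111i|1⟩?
Y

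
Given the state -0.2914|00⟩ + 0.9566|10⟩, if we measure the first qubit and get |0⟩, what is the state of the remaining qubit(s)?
-|0⟩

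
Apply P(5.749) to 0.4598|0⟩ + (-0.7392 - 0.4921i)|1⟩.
0.4598|0⟩ + (-0.8868 - 0.04719i)|1⟩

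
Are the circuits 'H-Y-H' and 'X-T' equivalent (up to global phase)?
No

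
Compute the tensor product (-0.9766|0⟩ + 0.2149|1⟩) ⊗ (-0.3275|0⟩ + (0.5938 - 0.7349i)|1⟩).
0.3198|00⟩ + (-0.5799 + 0.7177i)|01⟩ - 0.07038|10⟩ + (0.1276 - 0.1579i)|11⟩

amp(|b₁b₂…⟩) = product of the factor amplitudes for bits b₁, b₂, …; only kets whose every factor amplitude is nonzero survive.
|00⟩: (-0.9766)(-0.3275) = 0.3198
|01⟩: (-0.9766)(0.5938 - 0.7349i) = (-0.5799 + 0.7177i)
|10⟩: (0.2149)(-0.3275) = -0.07038
|11⟩: (0.2149)(0.5938 - 0.7349i) = (0.1276 - 0.1579i)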